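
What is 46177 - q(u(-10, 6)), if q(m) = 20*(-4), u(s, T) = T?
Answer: 46257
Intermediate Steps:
q(m) = -80
46177 - q(u(-10, 6)) = 46177 - 1*(-80) = 46177 + 80 = 46257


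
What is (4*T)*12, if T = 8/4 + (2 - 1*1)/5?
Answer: 528/5 ≈ 105.60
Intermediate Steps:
T = 11/5 (T = 8*(¼) + (2 - 1)*(⅕) = 2 + 1*(⅕) = 2 + ⅕ = 11/5 ≈ 2.2000)
(4*T)*12 = (4*(11/5))*12 = (44/5)*12 = 528/5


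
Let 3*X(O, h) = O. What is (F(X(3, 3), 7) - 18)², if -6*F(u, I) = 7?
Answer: 13225/36 ≈ 367.36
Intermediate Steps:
X(O, h) = O/3
F(u, I) = -7/6 (F(u, I) = -⅙*7 = -7/6)
(F(X(3, 3), 7) - 18)² = (-7/6 - 18)² = (-115/6)² = 13225/36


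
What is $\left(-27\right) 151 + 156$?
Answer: $-3921$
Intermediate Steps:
$\left(-27\right) 151 + 156 = -4077 + 156 = -3921$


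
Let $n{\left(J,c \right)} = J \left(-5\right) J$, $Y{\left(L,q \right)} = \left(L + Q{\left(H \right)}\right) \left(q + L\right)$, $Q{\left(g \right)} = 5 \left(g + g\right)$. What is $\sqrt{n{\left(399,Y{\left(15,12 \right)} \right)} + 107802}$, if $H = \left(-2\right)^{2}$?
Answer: $3 i \sqrt{76467} \approx 829.58 i$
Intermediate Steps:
$H = 4$
$Q{\left(g \right)} = 10 g$ ($Q{\left(g \right)} = 5 \cdot 2 g = 10 g$)
$Y{\left(L,q \right)} = \left(40 + L\right) \left(L + q\right)$ ($Y{\left(L,q \right)} = \left(L + 10 \cdot 4\right) \left(q + L\right) = \left(L + 40\right) \left(L + q\right) = \left(40 + L\right) \left(L + q\right)$)
$n{\left(J,c \right)} = - 5 J^{2}$ ($n{\left(J,c \right)} = - 5 J J = - 5 J^{2}$)
$\sqrt{n{\left(399,Y{\left(15,12 \right)} \right)} + 107802} = \sqrt{- 5 \cdot 399^{2} + 107802} = \sqrt{\left(-5\right) 159201 + 107802} = \sqrt{-796005 + 107802} = \sqrt{-688203} = 3 i \sqrt{76467}$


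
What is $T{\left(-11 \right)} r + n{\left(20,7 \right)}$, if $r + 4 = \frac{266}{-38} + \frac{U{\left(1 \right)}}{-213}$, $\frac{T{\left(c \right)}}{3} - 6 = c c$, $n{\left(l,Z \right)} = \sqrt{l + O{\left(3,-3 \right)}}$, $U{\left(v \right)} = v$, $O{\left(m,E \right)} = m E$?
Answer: $- \frac{297688}{71} + \sqrt{11} \approx -4189.5$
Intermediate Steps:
$O{\left(m,E \right)} = E m$
$n{\left(l,Z \right)} = \sqrt{-9 + l}$ ($n{\left(l,Z \right)} = \sqrt{l - 9} = \sqrt{-9 + l}$)
$T{\left(c \right)} = 18 + 3 c^{2}$ ($T{\left(c \right)} = 18 + 3 c c = 18 + 3 c^{2}$)
$r = - \frac{2344}{213}$ ($r = -4 + \left(\frac{266}{-38} + 1 \frac{1}{-213}\right) = -4 + \left(266 \left(- \frac{1}{38}\right) + 1 \left(- \frac{1}{213}\right)\right) = -4 - \frac{1492}{213} = - \frac{2344}{213} \approx -11.005$)
$T{\left(-11 \right)} r + n{\left(20,7 \right)} = \left(18 + 3 \left(-11\right)^{2}\right) \left(- \frac{2344}{213}\right) + \sqrt{-9 + 20} = \left(18 + 3 \cdot 121\right) \left(- \frac{2344}{213}\right) + \sqrt{11} = \left(18 + 363\right) \left(- \frac{2344}{213}\right) + \sqrt{11} = 381 \left(- \frac{2344}{213}\right) + \sqrt{11} = - \frac{297688}{71} + \sqrt{11}$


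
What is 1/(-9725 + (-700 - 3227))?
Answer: -1/13652 ≈ -7.3249e-5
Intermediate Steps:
1/(-9725 + (-700 - 3227)) = 1/(-9725 - 3927) = 1/(-13652) = -1/13652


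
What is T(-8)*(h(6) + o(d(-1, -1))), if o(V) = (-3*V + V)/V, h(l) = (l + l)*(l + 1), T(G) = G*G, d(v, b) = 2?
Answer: 5248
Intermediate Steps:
T(G) = G**2
h(l) = 2*l*(1 + l) (h(l) = (2*l)*(1 + l) = 2*l*(1 + l))
o(V) = -2 (o(V) = (-2*V)/V = -2)
T(-8)*(h(6) + o(d(-1, -1))) = (-8)**2*(2*6*(1 + 6) - 2) = 64*(2*6*7 - 2) = 64*(84 - 2) = 64*82 = 5248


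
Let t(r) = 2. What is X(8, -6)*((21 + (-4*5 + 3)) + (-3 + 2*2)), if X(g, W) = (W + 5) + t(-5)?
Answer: 5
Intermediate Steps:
X(g, W) = 7 + W (X(g, W) = (W + 5) + 2 = (5 + W) + 2 = 7 + W)
X(8, -6)*((21 + (-4*5 + 3)) + (-3 + 2*2)) = (7 - 6)*((21 + (-4*5 + 3)) + (-3 + 2*2)) = 1*((21 + (-20 + 3)) + (-3 + 4)) = 1*((21 - 17) + 1) = 1*(4 + 1) = 1*5 = 5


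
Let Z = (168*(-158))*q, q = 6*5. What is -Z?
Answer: 796320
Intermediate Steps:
q = 30
Z = -796320 (Z = (168*(-158))*30 = -26544*30 = -796320)
-Z = -1*(-796320) = 796320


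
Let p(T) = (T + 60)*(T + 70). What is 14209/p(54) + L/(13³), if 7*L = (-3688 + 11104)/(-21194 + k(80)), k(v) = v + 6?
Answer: 384368315101/382402279896 ≈ 1.0051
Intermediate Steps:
k(v) = 6 + v
L = -618/12313 (L = ((-3688 + 11104)/(-21194 + (6 + 80)))/7 = (7416/(-21194 + 86))/7 = (7416/(-21108))/7 = (7416*(-1/21108))/7 = (⅐)*(-618/1759) = -618/12313 ≈ -0.050191)
p(T) = (60 + T)*(70 + T)
14209/p(54) + L/(13³) = 14209/(4200 + 54² + 130*54) - 618/(12313*(13³)) = 14209/(4200 + 2916 + 7020) - 618/12313/2197 = 14209/14136 - 618/12313*1/2197 = 14209*(1/14136) - 618/27051661 = 14209/14136 - 618/27051661 = 384368315101/382402279896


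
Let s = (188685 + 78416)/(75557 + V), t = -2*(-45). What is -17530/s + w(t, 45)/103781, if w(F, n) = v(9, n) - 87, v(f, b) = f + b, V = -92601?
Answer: 31007815356587/27720008881 ≈ 1118.6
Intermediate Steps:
v(f, b) = b + f
t = 90
w(F, n) = -78 + n (w(F, n) = (n + 9) - 87 = (9 + n) - 87 = -78 + n)
s = -267101/17044 (s = (188685 + 78416)/(75557 - 92601) = 267101/(-17044) = 267101*(-1/17044) = -267101/17044 ≈ -15.671)
-17530/s + w(t, 45)/103781 = -17530/(-267101/17044) + (-78 + 45)/103781 = -17530*(-17044/267101) - 33*1/103781 = 298781320/267101 - 33/103781 = 31007815356587/27720008881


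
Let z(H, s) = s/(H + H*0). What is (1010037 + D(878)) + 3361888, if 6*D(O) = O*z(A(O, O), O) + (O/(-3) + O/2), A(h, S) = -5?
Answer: 391162793/90 ≈ 4.3463e+6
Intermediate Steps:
z(H, s) = s/H (z(H, s) = s/(H + 0) = s/H)
D(O) = -O**2/30 + O/36 (D(O) = (O*(O/(-5)) + (O/(-3) + O/2))/6 = (O*(O*(-1/5)) + (O*(-1/3) + O*(1/2)))/6 = (O*(-O/5) + (-O/3 + O/2))/6 = (-O**2/5 + O/6)/6 = -O**2/30 + O/36)
(1010037 + D(878)) + 3361888 = (1010037 + (1/180)*878*(5 - 6*878)) + 3361888 = (1010037 + (1/180)*878*(5 - 5268)) + 3361888 = (1010037 + (1/180)*878*(-5263)) + 3361888 = (1010037 - 2310457/90) + 3361888 = 88592873/90 + 3361888 = 391162793/90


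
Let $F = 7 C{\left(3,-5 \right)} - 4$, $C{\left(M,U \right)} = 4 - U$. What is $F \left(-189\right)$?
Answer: $-11151$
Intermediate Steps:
$F = 59$ ($F = 7 \left(4 - -5\right) - 4 = 7 \left(4 + 5\right) - 4 = 7 \cdot 9 - 4 = 63 - 4 = 59$)
$F \left(-189\right) = 59 \left(-189\right) = -11151$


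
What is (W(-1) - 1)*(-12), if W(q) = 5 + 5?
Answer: -108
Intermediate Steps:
W(q) = 10
(W(-1) - 1)*(-12) = (10 - 1)*(-12) = 9*(-12) = -108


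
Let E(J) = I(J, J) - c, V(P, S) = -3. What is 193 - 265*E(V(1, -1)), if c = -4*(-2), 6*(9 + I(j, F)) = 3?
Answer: 9131/2 ≈ 4565.5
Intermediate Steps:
I(j, F) = -17/2 (I(j, F) = -9 + (⅙)*3 = -9 + ½ = -17/2)
c = 8
E(J) = -33/2 (E(J) = -17/2 - 1*8 = -17/2 - 8 = -33/2)
193 - 265*E(V(1, -1)) = 193 - 265*(-33/2) = 193 + 8745/2 = 9131/2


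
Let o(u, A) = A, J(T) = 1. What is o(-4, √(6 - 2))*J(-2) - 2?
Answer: 0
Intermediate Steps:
o(-4, √(6 - 2))*J(-2) - 2 = √(6 - 2)*1 - 2 = √4*1 - 2 = 2*1 - 2 = 2 - 2 = 0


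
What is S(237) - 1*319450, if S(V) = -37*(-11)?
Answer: -319043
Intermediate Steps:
S(V) = 407
S(237) - 1*319450 = 407 - 1*319450 = 407 - 319450 = -319043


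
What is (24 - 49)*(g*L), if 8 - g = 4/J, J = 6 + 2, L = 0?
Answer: 0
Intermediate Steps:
J = 8
g = 15/2 (g = 8 - 4/8 = 8 - 1*1/2 = 8 - 1/2 = 15/2 ≈ 7.5000)
(24 - 49)*(g*L) = (24 - 49)*((15/2)*0) = -25*0 = 0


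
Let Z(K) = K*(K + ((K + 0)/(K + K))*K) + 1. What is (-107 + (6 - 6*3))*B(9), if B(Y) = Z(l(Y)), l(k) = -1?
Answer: -595/2 ≈ -297.50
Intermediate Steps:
Z(K) = 1 + 3*K²/2 (Z(K) = K*(K + (K/((2*K)))*K) + 1 = K*(K + (K*(1/(2*K)))*K) + 1 = K*(K + K/2) + 1 = K*(3*K/2) + 1 = 3*K²/2 + 1 = 1 + 3*K²/2)
B(Y) = 5/2 (B(Y) = 1 + (3/2)*(-1)² = 1 + (3/2)*1 = 1 + 3/2 = 5/2)
(-107 + (6 - 6*3))*B(9) = (-107 + (6 - 6*3))*(5/2) = (-107 + (6 - 18))*(5/2) = (-107 - 12)*(5/2) = -119*5/2 = -595/2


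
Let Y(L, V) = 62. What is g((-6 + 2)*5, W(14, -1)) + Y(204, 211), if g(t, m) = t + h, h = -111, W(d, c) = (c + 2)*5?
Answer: -69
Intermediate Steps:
W(d, c) = 10 + 5*c (W(d, c) = (2 + c)*5 = 10 + 5*c)
g(t, m) = -111 + t (g(t, m) = t - 111 = -111 + t)
g((-6 + 2)*5, W(14, -1)) + Y(204, 211) = (-111 + (-6 + 2)*5) + 62 = (-111 - 4*5) + 62 = (-111 - 20) + 62 = -131 + 62 = -69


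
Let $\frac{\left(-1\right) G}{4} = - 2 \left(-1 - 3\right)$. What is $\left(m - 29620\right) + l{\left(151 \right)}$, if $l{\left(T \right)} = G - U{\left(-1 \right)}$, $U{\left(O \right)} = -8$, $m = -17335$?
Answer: $-46979$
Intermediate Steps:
$G = -32$ ($G = - 4 \left(- 2 \left(-1 - 3\right)\right) = - 4 \left(\left(-2\right) \left(-4\right)\right) = \left(-4\right) 8 = -32$)
$l{\left(T \right)} = -24$ ($l{\left(T \right)} = -32 - -8 = -32 + 8 = -24$)
$\left(m - 29620\right) + l{\left(151 \right)} = \left(-17335 - 29620\right) - 24 = -46955 - 24 = -46979$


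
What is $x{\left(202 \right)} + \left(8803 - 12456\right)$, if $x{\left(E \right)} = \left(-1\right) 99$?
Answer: $-3752$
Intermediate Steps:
$x{\left(E \right)} = -99$
$x{\left(202 \right)} + \left(8803 - 12456\right) = -99 + \left(8803 - 12456\right) = -99 - 3653 = -3752$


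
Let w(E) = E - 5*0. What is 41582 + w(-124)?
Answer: 41458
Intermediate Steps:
w(E) = E (w(E) = E + 0 = E)
41582 + w(-124) = 41582 - 124 = 41458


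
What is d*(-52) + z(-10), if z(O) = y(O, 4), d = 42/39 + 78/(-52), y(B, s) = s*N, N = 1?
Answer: 26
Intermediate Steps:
y(B, s) = s (y(B, s) = s*1 = s)
d = -11/26 (d = 42*(1/39) + 78*(-1/52) = 14/13 - 3/2 = -11/26 ≈ -0.42308)
z(O) = 4
d*(-52) + z(-10) = -11/26*(-52) + 4 = 22 + 4 = 26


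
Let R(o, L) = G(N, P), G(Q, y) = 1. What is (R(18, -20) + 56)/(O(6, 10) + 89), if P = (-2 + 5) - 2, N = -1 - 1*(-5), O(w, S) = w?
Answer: ⅗ ≈ 0.60000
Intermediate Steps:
N = 4 (N = -1 + 5 = 4)
P = 1 (P = 3 - 2 = 1)
R(o, L) = 1
(R(18, -20) + 56)/(O(6, 10) + 89) = (1 + 56)/(6 + 89) = 57/95 = 57*(1/95) = ⅗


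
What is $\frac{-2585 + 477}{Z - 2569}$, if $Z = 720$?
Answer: $\frac{2108}{1849} \approx 1.1401$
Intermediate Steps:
$\frac{-2585 + 477}{Z - 2569} = \frac{-2585 + 477}{720 - 2569} = - \frac{2108}{-1849} = \left(-2108\right) \left(- \frac{1}{1849}\right) = \frac{2108}{1849}$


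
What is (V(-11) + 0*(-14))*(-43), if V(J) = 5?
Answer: -215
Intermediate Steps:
(V(-11) + 0*(-14))*(-43) = (5 + 0*(-14))*(-43) = (5 + 0)*(-43) = 5*(-43) = -215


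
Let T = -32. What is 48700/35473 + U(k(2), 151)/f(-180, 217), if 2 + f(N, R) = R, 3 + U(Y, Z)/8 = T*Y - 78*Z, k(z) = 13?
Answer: -3450842948/7626695 ≈ -452.47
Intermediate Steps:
U(Y, Z) = -24 - 624*Z - 256*Y (U(Y, Z) = -24 + 8*(-32*Y - 78*Z) = -24 + 8*(-78*Z - 32*Y) = -24 + (-624*Z - 256*Y) = -24 - 624*Z - 256*Y)
f(N, R) = -2 + R
48700/35473 + U(k(2), 151)/f(-180, 217) = 48700/35473 + (-24 - 624*151 - 256*13)/(-2 + 217) = 48700*(1/35473) + (-24 - 94224 - 3328)/215 = 48700/35473 - 97576*1/215 = 48700/35473 - 97576/215 = -3450842948/7626695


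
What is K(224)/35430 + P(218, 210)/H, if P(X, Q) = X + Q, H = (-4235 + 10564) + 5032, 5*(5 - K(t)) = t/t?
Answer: 12682144/335433525 ≈ 0.037808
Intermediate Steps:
K(t) = 24/5 (K(t) = 5 - t/(5*t) = 5 - ⅕*1 = 5 - ⅕ = 24/5)
H = 11361 (H = 6329 + 5032 = 11361)
P(X, Q) = Q + X
K(224)/35430 + P(218, 210)/H = (24/5)/35430 + (210 + 218)/11361 = (24/5)*(1/35430) + 428*(1/11361) = 4/29525 + 428/11361 = 12682144/335433525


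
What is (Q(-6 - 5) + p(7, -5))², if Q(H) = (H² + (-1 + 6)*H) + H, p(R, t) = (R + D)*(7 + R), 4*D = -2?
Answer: 21316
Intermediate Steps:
D = -½ (D = (¼)*(-2) = -½ ≈ -0.50000)
p(R, t) = (7 + R)*(-½ + R) (p(R, t) = (R - ½)*(7 + R) = (-½ + R)*(7 + R) = (7 + R)*(-½ + R))
Q(H) = H² + 6*H (Q(H) = (H² + 5*H) + H = H² + 6*H)
(Q(-6 - 5) + p(7, -5))² = ((-6 - 5)*(6 + (-6 - 5)) + (-7/2 + 7² + (13/2)*7))² = (-11*(6 - 11) + (-7/2 + 49 + 91/2))² = (-11*(-5) + 91)² = (55 + 91)² = 146² = 21316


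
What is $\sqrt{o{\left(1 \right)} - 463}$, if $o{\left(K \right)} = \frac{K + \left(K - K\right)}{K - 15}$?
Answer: $\frac{i \sqrt{90762}}{14} \approx 21.519 i$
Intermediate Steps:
$o{\left(K \right)} = \frac{K}{-15 + K}$ ($o{\left(K \right)} = \frac{K + 0}{-15 + K} = \frac{K}{-15 + K}$)
$\sqrt{o{\left(1 \right)} - 463} = \sqrt{1 \frac{1}{-15 + 1} - 463} = \sqrt{1 \frac{1}{-14} - 463} = \sqrt{1 \left(- \frac{1}{14}\right) - 463} = \sqrt{- \frac{1}{14} - 463} = \sqrt{- \frac{6483}{14}} = \frac{i \sqrt{90762}}{14}$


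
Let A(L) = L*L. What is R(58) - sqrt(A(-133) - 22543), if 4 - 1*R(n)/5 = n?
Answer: -270 - I*sqrt(4854) ≈ -270.0 - 69.671*I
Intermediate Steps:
R(n) = 20 - 5*n
A(L) = L**2
R(58) - sqrt(A(-133) - 22543) = (20 - 5*58) - sqrt((-133)**2 - 22543) = (20 - 290) - sqrt(17689 - 22543) = -270 - sqrt(-4854) = -270 - I*sqrt(4854)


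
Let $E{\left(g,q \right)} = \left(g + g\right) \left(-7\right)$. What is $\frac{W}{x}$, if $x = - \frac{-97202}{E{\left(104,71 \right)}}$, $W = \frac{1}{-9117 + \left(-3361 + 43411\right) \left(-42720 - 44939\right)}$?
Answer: $\frac{104}{24375151601181} \approx 4.2666 \cdot 10^{-12}$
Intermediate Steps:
$E{\left(g,q \right)} = - 14 g$ ($E{\left(g,q \right)} = 2 g \left(-7\right) = - 14 g$)
$W = - \frac{1}{3510752067}$ ($W = \frac{1}{-9117 + 40050 \left(-87659\right)} = \frac{1}{-9117 - 3510742950} = \frac{1}{-3510752067} = - \frac{1}{3510752067} \approx -2.8484 \cdot 10^{-10}$)
$x = - \frac{6943}{104}$ ($x = - \frac{-97202}{\left(-14\right) 104} = - \frac{-97202}{-1456} = - \frac{\left(-97202\right) \left(-1\right)}{1456} = \left(-1\right) \frac{6943}{104} = - \frac{6943}{104} \approx -66.76$)
$\frac{W}{x} = - \frac{1}{3510752067 \left(- \frac{6943}{104}\right)} = \left(- \frac{1}{3510752067}\right) \left(- \frac{104}{6943}\right) = \frac{104}{24375151601181}$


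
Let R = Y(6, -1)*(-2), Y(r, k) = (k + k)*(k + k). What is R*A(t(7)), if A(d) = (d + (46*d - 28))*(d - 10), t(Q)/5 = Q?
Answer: -323400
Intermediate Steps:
Y(r, k) = 4*k² (Y(r, k) = (2*k)*(2*k) = 4*k²)
t(Q) = 5*Q
A(d) = (-28 + 47*d)*(-10 + d) (A(d) = (d + (-28 + 46*d))*(-10 + d) = (-28 + 47*d)*(-10 + d))
R = -8 (R = (4*(-1)²)*(-2) = (4*1)*(-2) = 4*(-2) = -8)
R*A(t(7)) = -8*(280 - 2490*7 + 47*(5*7)²) = -8*(280 - 498*35 + 47*35²) = -8*(280 - 17430 + 47*1225) = -8*(280 - 17430 + 57575) = -8*40425 = -323400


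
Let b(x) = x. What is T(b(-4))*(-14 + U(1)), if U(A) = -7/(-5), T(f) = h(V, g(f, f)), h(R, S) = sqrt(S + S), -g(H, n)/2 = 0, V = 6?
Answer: 0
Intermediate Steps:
g(H, n) = 0 (g(H, n) = -2*0 = 0)
h(R, S) = sqrt(2)*sqrt(S) (h(R, S) = sqrt(2*S) = sqrt(2)*sqrt(S))
T(f) = 0 (T(f) = sqrt(2)*sqrt(0) = sqrt(2)*0 = 0)
U(A) = 7/5 (U(A) = -7*(-1/5) = 7/5)
T(b(-4))*(-14 + U(1)) = 0*(-14 + 7/5) = 0*(-63/5) = 0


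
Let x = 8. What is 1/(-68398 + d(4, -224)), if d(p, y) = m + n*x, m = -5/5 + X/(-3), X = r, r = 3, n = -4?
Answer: -1/68432 ≈ -1.4613e-5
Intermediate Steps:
X = 3
m = -2 (m = -5/5 + 3/(-3) = -5*⅕ + 3*(-⅓) = -1 - 1 = -2)
d(p, y) = -34 (d(p, y) = -2 - 4*8 = -2 - 32 = -34)
1/(-68398 + d(4, -224)) = 1/(-68398 - 34) = 1/(-68432) = -1/68432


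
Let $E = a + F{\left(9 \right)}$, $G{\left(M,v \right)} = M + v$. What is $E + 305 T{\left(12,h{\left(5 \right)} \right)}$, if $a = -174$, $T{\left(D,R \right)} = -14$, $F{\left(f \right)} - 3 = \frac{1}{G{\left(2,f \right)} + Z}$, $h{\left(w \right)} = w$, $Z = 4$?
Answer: $- \frac{66614}{15} \approx -4440.9$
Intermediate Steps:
$F{\left(f \right)} = 3 + \frac{1}{6 + f}$ ($F{\left(f \right)} = 3 + \frac{1}{\left(2 + f\right) + 4} = 3 + \frac{1}{6 + f}$)
$E = - \frac{2564}{15}$ ($E = -174 + \frac{19 + 3 \cdot 9}{6 + 9} = -174 + \frac{19 + 27}{15} = -174 + \frac{1}{15} \cdot 46 = -174 + \frac{46}{15} = - \frac{2564}{15} \approx -170.93$)
$E + 305 T{\left(12,h{\left(5 \right)} \right)} = - \frac{2564}{15} + 305 \left(-14\right) = - \frac{2564}{15} - 4270 = - \frac{66614}{15}$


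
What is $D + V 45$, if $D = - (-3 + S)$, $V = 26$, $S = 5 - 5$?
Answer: $1173$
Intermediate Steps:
$S = 0$
$D = 3$ ($D = - (-3 + 0) = \left(-1\right) \left(-3\right) = 3$)
$D + V 45 = 3 + 26 \cdot 45 = 3 + 1170 = 1173$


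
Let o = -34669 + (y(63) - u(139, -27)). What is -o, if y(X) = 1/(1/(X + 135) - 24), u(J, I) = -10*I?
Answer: 165995387/4751 ≈ 34939.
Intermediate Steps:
y(X) = 1/(-24 + 1/(135 + X)) (y(X) = 1/(1/(135 + X) - 24) = 1/(-24 + 1/(135 + X)))
o = -165995387/4751 (o = -34669 + ((-135 - 1*63)/(3239 + 24*63) - (-10)*(-27)) = -34669 + ((-135 - 63)/(3239 + 1512) - 1*270) = -34669 + (-198/4751 - 270) = -34669 - 1282968/4751 = -165995387/4751 ≈ -34939.)
-o = -1*(-165995387/4751) = 165995387/4751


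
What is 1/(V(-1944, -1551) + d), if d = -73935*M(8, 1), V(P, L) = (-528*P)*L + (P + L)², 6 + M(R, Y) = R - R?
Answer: -1/1579337397 ≈ -6.3318e-10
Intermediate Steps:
M(R, Y) = -6 (M(R, Y) = -6 + (R - R) = -6 + 0 = -6)
V(P, L) = (L + P)² - 528*L*P (V(P, L) = -528*L*P + (L + P)² = (L + P)² - 528*L*P)
d = 443610 (d = -73935*(-6) = 443610)
1/(V(-1944, -1551) + d) = 1/(((-1551 - 1944)² - 528*(-1551)*(-1944)) + 443610) = 1/(((-3495)² - 1591996032) + 443610) = 1/((12215025 - 1591996032) + 443610) = 1/(-1579781007 + 443610) = 1/(-1579337397) = -1/1579337397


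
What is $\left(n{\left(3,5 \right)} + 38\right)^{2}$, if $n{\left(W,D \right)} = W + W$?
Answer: $1936$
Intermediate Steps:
$n{\left(W,D \right)} = 2 W$
$\left(n{\left(3,5 \right)} + 38\right)^{2} = \left(2 \cdot 3 + 38\right)^{2} = \left(6 + 38\right)^{2} = 44^{2} = 1936$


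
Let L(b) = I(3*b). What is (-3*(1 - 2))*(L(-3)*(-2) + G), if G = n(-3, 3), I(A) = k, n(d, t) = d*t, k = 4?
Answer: -51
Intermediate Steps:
I(A) = 4
G = -9 (G = -3*3 = -9)
L(b) = 4
(-3*(1 - 2))*(L(-3)*(-2) + G) = (-3*(1 - 2))*(4*(-2) - 9) = (-3*(-1))*(-8 - 9) = 3*(-17) = -51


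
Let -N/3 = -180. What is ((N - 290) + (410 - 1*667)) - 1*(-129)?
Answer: 122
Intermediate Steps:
N = 540 (N = -3*(-180) = 540)
((N - 290) + (410 - 1*667)) - 1*(-129) = ((540 - 290) + (410 - 1*667)) - 1*(-129) = (250 + (410 - 667)) + 129 = (250 - 257) + 129 = -7 + 129 = 122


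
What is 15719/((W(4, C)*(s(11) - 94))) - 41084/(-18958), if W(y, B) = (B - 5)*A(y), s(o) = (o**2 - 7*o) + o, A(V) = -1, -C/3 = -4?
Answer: 154608367/2587767 ≈ 59.746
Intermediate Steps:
C = 12 (C = -3*(-4) = 12)
s(o) = o**2 - 6*o
W(y, B) = 5 - B (W(y, B) = (B - 5)*(-1) = (-5 + B)*(-1) = 5 - B)
15719/((W(4, C)*(s(11) - 94))) - 41084/(-18958) = 15719/(((5 - 1*12)*(11*(-6 + 11) - 94))) - 41084/(-18958) = 15719/(((5 - 12)*(11*5 - 94))) - 41084*(-1/18958) = 15719/((-7*(55 - 94))) + 20542/9479 = 15719/((-7*(-39))) + 20542/9479 = 15719/273 + 20542/9479 = 154608367/2587767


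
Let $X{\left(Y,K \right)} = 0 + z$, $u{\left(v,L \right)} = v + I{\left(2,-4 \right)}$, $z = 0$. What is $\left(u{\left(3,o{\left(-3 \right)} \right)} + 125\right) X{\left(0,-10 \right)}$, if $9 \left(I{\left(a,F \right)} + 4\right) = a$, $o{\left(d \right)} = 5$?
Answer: $0$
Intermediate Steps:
$I{\left(a,F \right)} = -4 + \frac{a}{9}$
$u{\left(v,L \right)} = - \frac{34}{9} + v$ ($u{\left(v,L \right)} = v + \left(-4 + \frac{1}{9} \cdot 2\right) = v + \left(-4 + \frac{2}{9}\right) = v - \frac{34}{9} = - \frac{34}{9} + v$)
$X{\left(Y,K \right)} = 0$ ($X{\left(Y,K \right)} = 0 + 0 = 0$)
$\left(u{\left(3,o{\left(-3 \right)} \right)} + 125\right) X{\left(0,-10 \right)} = \left(\left(- \frac{34}{9} + 3\right) + 125\right) 0 = \left(- \frac{7}{9} + 125\right) 0 = \frac{1118}{9} \cdot 0 = 0$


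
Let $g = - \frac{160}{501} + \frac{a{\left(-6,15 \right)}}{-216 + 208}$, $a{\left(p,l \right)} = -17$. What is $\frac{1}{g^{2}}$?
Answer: $\frac{16064064}{52374169} \approx 0.30672$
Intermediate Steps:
$g = \frac{7237}{4008}$ ($g = - \frac{160}{501} - \frac{17}{-216 + 208} = \left(-160\right) \frac{1}{501} - \frac{17}{-8} = - \frac{160}{501} - - \frac{17}{8} = - \frac{160}{501} + \frac{17}{8} = \frac{7237}{4008} \approx 1.8056$)
$\frac{1}{g^{2}} = \frac{1}{\left(\frac{7237}{4008}\right)^{2}} = \frac{1}{\frac{52374169}{16064064}} = \frac{16064064}{52374169}$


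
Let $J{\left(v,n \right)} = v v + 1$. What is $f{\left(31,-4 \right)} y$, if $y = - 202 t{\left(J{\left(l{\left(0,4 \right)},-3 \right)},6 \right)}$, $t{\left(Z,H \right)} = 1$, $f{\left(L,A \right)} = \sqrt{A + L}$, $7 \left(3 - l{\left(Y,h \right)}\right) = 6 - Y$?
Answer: $- 606 \sqrt{3} \approx -1049.6$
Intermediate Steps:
$l{\left(Y,h \right)} = \frac{15}{7} + \frac{Y}{7}$ ($l{\left(Y,h \right)} = 3 - \frac{6 - Y}{7} = 3 + \left(- \frac{6}{7} + \frac{Y}{7}\right) = \frac{15}{7} + \frac{Y}{7}$)
$J{\left(v,n \right)} = 1 + v^{2}$ ($J{\left(v,n \right)} = v^{2} + 1 = 1 + v^{2}$)
$y = -202$ ($y = \left(-202\right) 1 = -202$)
$f{\left(31,-4 \right)} y = \sqrt{-4 + 31} \left(-202\right) = \sqrt{27} \left(-202\right) = 3 \sqrt{3} \left(-202\right) = - 606 \sqrt{3}$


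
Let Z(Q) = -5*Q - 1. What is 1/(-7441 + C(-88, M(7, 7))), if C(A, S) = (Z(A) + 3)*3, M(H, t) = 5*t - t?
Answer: -1/6115 ≈ -0.00016353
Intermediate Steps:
Z(Q) = -1 - 5*Q
M(H, t) = 4*t
C(A, S) = 6 - 15*A (C(A, S) = ((-1 - 5*A) + 3)*3 = (2 - 5*A)*3 = 6 - 15*A)
1/(-7441 + C(-88, M(7, 7))) = 1/(-7441 + (6 - 15*(-88))) = 1/(-7441 + (6 + 1320)) = 1/(-7441 + 1326) = 1/(-6115) = -1/6115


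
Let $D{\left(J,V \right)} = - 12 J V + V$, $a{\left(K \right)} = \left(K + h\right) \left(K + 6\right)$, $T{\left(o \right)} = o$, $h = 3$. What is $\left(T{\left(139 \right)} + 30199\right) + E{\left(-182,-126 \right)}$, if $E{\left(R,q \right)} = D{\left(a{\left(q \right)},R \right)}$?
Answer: $32265996$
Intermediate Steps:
$a{\left(K \right)} = \left(3 + K\right) \left(6 + K\right)$ ($a{\left(K \right)} = \left(K + 3\right) \left(K + 6\right) = \left(3 + K\right) \left(6 + K\right)$)
$D{\left(J,V \right)} = V - 12 J V$ ($D{\left(J,V \right)} = - 12 J V + V = V - 12 J V$)
$E{\left(R,q \right)} = R \left(-215 - 108 q - 12 q^{2}\right)$ ($E{\left(R,q \right)} = R \left(1 - 12 \left(18 + q^{2} + 9 q\right)\right) = R \left(1 - \left(216 + 12 q^{2} + 108 q\right)\right) = R \left(-215 - 108 q - 12 q^{2}\right)$)
$\left(T{\left(139 \right)} + 30199\right) + E{\left(-182,-126 \right)} = \left(139 + 30199\right) - - 182 \left(215 + 12 \left(-126\right)^{2} + 108 \left(-126\right)\right) = 30338 - - 182 \left(215 + 12 \cdot 15876 - 13608\right) = 30338 - - 182 \left(215 + 190512 - 13608\right) = 30338 - \left(-182\right) 177119 = 30338 + 32235658 = 32265996$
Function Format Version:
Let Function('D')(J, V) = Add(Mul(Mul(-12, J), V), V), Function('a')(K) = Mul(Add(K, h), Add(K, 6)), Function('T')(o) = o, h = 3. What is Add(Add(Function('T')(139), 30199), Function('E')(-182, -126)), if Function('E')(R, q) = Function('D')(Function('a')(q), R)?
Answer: 32265996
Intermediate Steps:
Function('a')(K) = Mul(Add(3, K), Add(6, K)) (Function('a')(K) = Mul(Add(K, 3), Add(K, 6)) = Mul(Add(3, K), Add(6, K)))
Function('D')(J, V) = Add(V, Mul(-12, J, V)) (Function('D')(J, V) = Add(Mul(-12, J, V), V) = Add(V, Mul(-12, J, V)))
Function('E')(R, q) = Mul(R, Add(-215, Mul(-108, q), Mul(-12, Pow(q, 2)))) (Function('E')(R, q) = Mul(R, Add(1, Mul(-12, Add(18, Pow(q, 2), Mul(9, q))))) = Mul(R, Add(1, Add(-216, Mul(-108, q), Mul(-12, Pow(q, 2))))) = Mul(R, Add(-215, Mul(-108, q), Mul(-12, Pow(q, 2)))))
Add(Add(Function('T')(139), 30199), Function('E')(-182, -126)) = Add(Add(139, 30199), Mul(-1, -182, Add(215, Mul(12, Pow(-126, 2)), Mul(108, -126)))) = Add(30338, Mul(-1, -182, Add(215, Mul(12, 15876), -13608))) = Add(30338, Mul(-1, -182, Add(215, 190512, -13608))) = Add(30338, Mul(-1, -182, 177119)) = Add(30338, 32235658) = 32265996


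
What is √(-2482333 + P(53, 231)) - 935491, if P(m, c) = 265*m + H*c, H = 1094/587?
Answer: -935491 + I*√850347184754/587 ≈ -9.3549e+5 + 1570.9*I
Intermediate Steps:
H = 1094/587 (H = 1094*(1/587) = 1094/587 ≈ 1.8637)
P(m, c) = 265*m + 1094*c/587
√(-2482333 + P(53, 231)) - 935491 = √(-2482333 + (265*53 + (1094/587)*231)) - 935491 = √(-2482333 + (14045 + 252714/587)) - 935491 = √(-2482333 + 8497129/587) - 935491 = √(-1448632342/587) - 935491 = I*√850347184754/587 - 935491 = -935491 + I*√850347184754/587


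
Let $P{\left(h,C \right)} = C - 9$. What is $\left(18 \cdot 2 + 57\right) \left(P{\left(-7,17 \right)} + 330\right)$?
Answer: $31434$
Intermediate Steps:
$P{\left(h,C \right)} = -9 + C$
$\left(18 \cdot 2 + 57\right) \left(P{\left(-7,17 \right)} + 330\right) = \left(18 \cdot 2 + 57\right) \left(\left(-9 + 17\right) + 330\right) = \left(36 + 57\right) \left(8 + 330\right) = 93 \cdot 338 = 31434$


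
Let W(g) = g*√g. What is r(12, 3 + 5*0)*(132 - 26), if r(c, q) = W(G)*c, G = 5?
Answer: 6360*√5 ≈ 14221.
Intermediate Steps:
W(g) = g^(3/2)
r(c, q) = 5*c*√5 (r(c, q) = 5^(3/2)*c = (5*√5)*c = 5*c*√5)
r(12, 3 + 5*0)*(132 - 26) = (5*12*√5)*(132 - 26) = (60*√5)*106 = 6360*√5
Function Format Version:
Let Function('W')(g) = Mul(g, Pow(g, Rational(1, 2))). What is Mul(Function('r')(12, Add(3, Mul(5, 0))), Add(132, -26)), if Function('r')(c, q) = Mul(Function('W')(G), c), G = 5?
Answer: Mul(6360, Pow(5, Rational(1, 2))) ≈ 14221.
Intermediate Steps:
Function('W')(g) = Pow(g, Rational(3, 2))
Function('r')(c, q) = Mul(5, c, Pow(5, Rational(1, 2))) (Function('r')(c, q) = Mul(Pow(5, Rational(3, 2)), c) = Mul(Mul(5, Pow(5, Rational(1, 2))), c) = Mul(5, c, Pow(5, Rational(1, 2))))
Mul(Function('r')(12, Add(3, Mul(5, 0))), Add(132, -26)) = Mul(Mul(5, 12, Pow(5, Rational(1, 2))), Add(132, -26)) = Mul(Mul(60, Pow(5, Rational(1, 2))), 106) = Mul(6360, Pow(5, Rational(1, 2)))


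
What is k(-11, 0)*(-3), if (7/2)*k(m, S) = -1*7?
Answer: 6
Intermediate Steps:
k(m, S) = -2 (k(m, S) = 2*(-1*7)/7 = (2/7)*(-7) = -2)
k(-11, 0)*(-3) = -2*(-3) = 6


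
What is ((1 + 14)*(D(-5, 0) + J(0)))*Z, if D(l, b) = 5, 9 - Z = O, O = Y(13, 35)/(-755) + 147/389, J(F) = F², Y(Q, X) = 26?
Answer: 38135760/58739 ≈ 649.24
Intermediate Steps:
O = 100871/293695 (O = 26/(-755) + 147/389 = 26*(-1/755) + 147*(1/389) = -26/755 + 147/389 = 100871/293695 ≈ 0.34345)
Z = 2542384/293695 (Z = 9 - 1*100871/293695 = 9 - 100871/293695 = 2542384/293695 ≈ 8.6565)
((1 + 14)*(D(-5, 0) + J(0)))*Z = ((1 + 14)*(5 + 0²))*(2542384/293695) = (15*(5 + 0))*(2542384/293695) = (15*5)*(2542384/293695) = 75*(2542384/293695) = 38135760/58739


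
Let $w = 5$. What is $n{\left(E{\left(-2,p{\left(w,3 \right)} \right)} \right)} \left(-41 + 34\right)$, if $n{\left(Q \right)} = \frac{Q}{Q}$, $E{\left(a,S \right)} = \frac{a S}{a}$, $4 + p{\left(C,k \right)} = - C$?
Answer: $-7$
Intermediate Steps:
$p{\left(C,k \right)} = -4 - C$
$E{\left(a,S \right)} = S$ ($E{\left(a,S \right)} = \frac{S a}{a} = S$)
$n{\left(Q \right)} = 1$
$n{\left(E{\left(-2,p{\left(w,3 \right)} \right)} \right)} \left(-41 + 34\right) = 1 \left(-41 + 34\right) = 1 \left(-7\right) = -7$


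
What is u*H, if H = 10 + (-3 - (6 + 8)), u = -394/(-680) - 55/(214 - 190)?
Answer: 24451/2040 ≈ 11.986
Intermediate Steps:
u = -3493/2040 (u = -394*(-1/680) - 55/24 = 197/340 - 55*1/24 = 197/340 - 55/24 = -3493/2040 ≈ -1.7123)
H = -7 (H = 10 + (-3 - 1*14) = 10 + (-3 - 14) = 10 - 17 = -7)
u*H = -3493/2040*(-7) = 24451/2040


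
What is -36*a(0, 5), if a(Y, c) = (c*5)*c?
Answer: -4500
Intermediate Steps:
a(Y, c) = 5*c² (a(Y, c) = (5*c)*c = 5*c²)
-36*a(0, 5) = -180*5² = -180*25 = -36*125 = -4500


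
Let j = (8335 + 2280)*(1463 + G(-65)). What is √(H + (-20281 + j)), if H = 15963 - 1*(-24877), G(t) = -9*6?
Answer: √14977094 ≈ 3870.0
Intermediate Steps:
G(t) = -54
j = 14956535 (j = (8335 + 2280)*(1463 - 54) = 10615*1409 = 14956535)
H = 40840 (H = 15963 + 24877 = 40840)
√(H + (-20281 + j)) = √(40840 + (-20281 + 14956535)) = √(40840 + 14936254) = √14977094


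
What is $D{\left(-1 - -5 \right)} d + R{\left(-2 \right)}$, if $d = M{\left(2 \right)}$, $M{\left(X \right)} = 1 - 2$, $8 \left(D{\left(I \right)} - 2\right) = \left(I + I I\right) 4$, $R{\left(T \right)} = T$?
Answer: $-14$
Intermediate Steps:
$D{\left(I \right)} = 2 + \frac{I}{2} + \frac{I^{2}}{2}$ ($D{\left(I \right)} = 2 + \frac{\left(I + I I\right) 4}{8} = 2 + \frac{\left(I + I^{2}\right) 4}{8} = 2 + \frac{4 I + 4 I^{2}}{8} = 2 + \left(\frac{I}{2} + \frac{I^{2}}{2}\right) = 2 + \frac{I}{2} + \frac{I^{2}}{2}$)
$M{\left(X \right)} = -1$
$d = -1$
$D{\left(-1 - -5 \right)} d + R{\left(-2 \right)} = \left(2 + \frac{-1 - -5}{2} + \frac{\left(-1 - -5\right)^{2}}{2}\right) \left(-1\right) - 2 = \left(2 + \frac{-1 + 5}{2} + \frac{\left(-1 + 5\right)^{2}}{2}\right) \left(-1\right) - 2 = \left(2 + \frac{1}{2} \cdot 4 + \frac{4^{2}}{2}\right) \left(-1\right) - 2 = \left(2 + 2 + \frac{1}{2} \cdot 16\right) \left(-1\right) - 2 = \left(2 + 2 + 8\right) \left(-1\right) - 2 = 12 \left(-1\right) - 2 = -12 - 2 = -14$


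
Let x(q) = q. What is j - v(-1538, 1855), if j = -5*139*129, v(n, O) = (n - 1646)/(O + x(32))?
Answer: -169175801/1887 ≈ -89653.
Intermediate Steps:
v(n, O) = (-1646 + n)/(32 + O) (v(n, O) = (n - 1646)/(O + 32) = (-1646 + n)/(32 + O))
j = -89655 (j = -695*129 = -89655)
j - v(-1538, 1855) = -89655 - (-1646 - 1538)/(32 + 1855) = -89655 - (-3184)/1887 = -89655 - 1*(-3184/1887) = -89655 + 3184/1887 = -169175801/1887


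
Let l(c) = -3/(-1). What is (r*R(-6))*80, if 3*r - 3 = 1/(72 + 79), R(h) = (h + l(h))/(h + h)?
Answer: 9080/453 ≈ 20.044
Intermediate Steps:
l(c) = 3 (l(c) = -3*(-1) = 3)
R(h) = (3 + h)/(2*h) (R(h) = (h + 3)/(h + h) = (3 + h)/((2*h)) = (3 + h)*(1/(2*h)) = (3 + h)/(2*h))
r = 454/453 (r = 1 + 1/(3*(72 + 79)) = 1 + (⅓)/151 = 1 + (⅓)*(1/151) = 1 + 1/453 = 454/453 ≈ 1.0022)
(r*R(-6))*80 = (454*((½)*(3 - 6)/(-6))/453)*80 = (454*((½)*(-⅙)*(-3))/453)*80 = ((454/453)*(¼))*80 = (227/906)*80 = 9080/453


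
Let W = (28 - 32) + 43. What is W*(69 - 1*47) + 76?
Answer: 934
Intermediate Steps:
W = 39 (W = -4 + 43 = 39)
W*(69 - 1*47) + 76 = 39*(69 - 1*47) + 76 = 39*(69 - 47) + 76 = 39*22 + 76 = 858 + 76 = 934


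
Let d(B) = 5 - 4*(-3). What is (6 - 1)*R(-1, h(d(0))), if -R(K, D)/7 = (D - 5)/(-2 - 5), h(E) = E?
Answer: 60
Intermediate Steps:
d(B) = 17 (d(B) = 5 + 12 = 17)
R(K, D) = -5 + D (R(K, D) = -7*(D - 5)/(-2 - 5) = -7*(-5 + D)/(-7) = -7*(-5 + D)*(-1)/7 = -7*(5/7 - D/7) = -5 + D)
(6 - 1)*R(-1, h(d(0))) = (6 - 1)*(-5 + 17) = 5*12 = 60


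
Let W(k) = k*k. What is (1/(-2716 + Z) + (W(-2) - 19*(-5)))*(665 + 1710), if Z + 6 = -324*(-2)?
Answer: 487646875/2074 ≈ 2.3512e+5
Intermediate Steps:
W(k) = k**2
Z = 642 (Z = -6 - 324*(-2) = -6 + 648 = 642)
(1/(-2716 + Z) + (W(-2) - 19*(-5)))*(665 + 1710) = (1/(-2716 + 642) + ((-2)**2 - 19*(-5)))*(665 + 1710) = (1/(-2074) + (4 + 95))*2375 = (-1/2074 + 99)*2375 = (205325/2074)*2375 = 487646875/2074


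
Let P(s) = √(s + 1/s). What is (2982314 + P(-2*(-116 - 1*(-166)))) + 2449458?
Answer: 5431772 + I*√10001/10 ≈ 5.4318e+6 + 10.001*I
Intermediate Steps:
(2982314 + P(-2*(-116 - 1*(-166)))) + 2449458 = (2982314 + √(-2*(-116 - 1*(-166)) + 1/(-2*(-116 - 1*(-166))))) + 2449458 = (2982314 + √(-2*(-116 + 166) + 1/(-2*(-116 + 166)))) + 2449458 = (2982314 + √(-2*50 + 1/(-2*50))) + 2449458 = (2982314 + √(-100 + 1/(-100))) + 2449458 = (2982314 + √(-100 - 1/100)) + 2449458 = (2982314 + √(-10001/100)) + 2449458 = (2982314 + I*√10001/10) + 2449458 = 5431772 + I*√10001/10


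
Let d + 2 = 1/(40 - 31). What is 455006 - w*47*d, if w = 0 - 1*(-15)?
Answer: 1369013/3 ≈ 4.5634e+5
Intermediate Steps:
w = 15 (w = 0 + 15 = 15)
d = -17/9 (d = -2 + 1/(40 - 31) = -2 + 1/9 = -17/9 ≈ -1.8889)
455006 - w*47*d = 455006 - 15*47*(-17)/9 = 455006 - 705*(-17)/9 = 455006 - 1*(-3995/3) = 455006 + 3995/3 = 1369013/3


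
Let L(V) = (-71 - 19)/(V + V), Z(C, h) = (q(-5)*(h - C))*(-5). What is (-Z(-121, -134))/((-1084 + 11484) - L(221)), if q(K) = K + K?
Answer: 28730/459689 ≈ 0.062499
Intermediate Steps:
q(K) = 2*K
Z(C, h) = -50*C + 50*h (Z(C, h) = ((2*(-5))*(h - C))*(-5) = -10*(h - C)*(-5) = (-10*h + 10*C)*(-5) = -50*C + 50*h)
L(V) = -45/V (L(V) = -90*1/(2*V) = -45/V)
(-Z(-121, -134))/((-1084 + 11484) - L(221)) = (-(-50*(-121) + 50*(-134)))/((-1084 + 11484) - (-45)/221) = (-(6050 - 6700))/(10400 - (-45)/221) = (-1*(-650))/(10400 - 1*(-45/221)) = 650/(10400 + 45/221) = 650/(2298445/221) = 650*(221/2298445) = 28730/459689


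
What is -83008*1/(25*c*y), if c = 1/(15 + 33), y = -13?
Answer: 3984384/325 ≈ 12260.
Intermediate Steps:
c = 1/48 ≈ 0.020833
-83008*1/(25*c*y) = -83008/(((1/48)*(-13))*25) = -83008/((-13/48*25)) = -83008/(-325/48) = -83008*(-48/325) = 3984384/325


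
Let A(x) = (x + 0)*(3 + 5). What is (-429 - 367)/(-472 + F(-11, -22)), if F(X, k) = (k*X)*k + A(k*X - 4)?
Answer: 199/973 ≈ 0.20452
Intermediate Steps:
A(x) = 8*x (A(x) = x*8 = 8*x)
F(X, k) = -32 + X*k² + 8*X*k (F(X, k) = (k*X)*k + 8*(k*X - 4) = (X*k)*k + 8*(X*k - 4) = X*k² + 8*(-4 + X*k) = X*k² + (-32 + 8*X*k) = -32 + X*k² + 8*X*k)
(-429 - 367)/(-472 + F(-11, -22)) = (-429 - 367)/(-472 + (-32 - 11*(-22)² + 8*(-11)*(-22))) = -796/(-472 + (-32 - 11*484 + 1936)) = -796/(-472 + (-32 - 5324 + 1936)) = -796/(-472 - 3420) = -796/(-3892) = -796*(-1/3892) = 199/973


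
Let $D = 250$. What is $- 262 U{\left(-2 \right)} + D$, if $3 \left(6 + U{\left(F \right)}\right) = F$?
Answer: $\frac{5990}{3} \approx 1996.7$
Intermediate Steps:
$U{\left(F \right)} = -6 + \frac{F}{3}$
$- 262 U{\left(-2 \right)} + D = - 262 \left(-6 + \frac{1}{3} \left(-2\right)\right) + 250 = - 262 \left(-6 - \frac{2}{3}\right) + 250 = \left(-262\right) \left(- \frac{20}{3}\right) + 250 = \frac{5240}{3} + 250 = \frac{5990}{3}$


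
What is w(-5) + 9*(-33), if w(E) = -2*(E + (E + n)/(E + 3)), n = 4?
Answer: -288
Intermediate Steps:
w(E) = -2*E - 2*(4 + E)/(3 + E) (w(E) = -2*(E + (E + 4)/(E + 3)) = -2*(E + (4 + E)/(3 + E)) = -2*E - 2*(4 + E)/(3 + E))
w(-5) + 9*(-33) = 2*(-4 - 1*(-5)**2 - 4*(-5))/(3 - 5) + 9*(-33) = 2*(-4 - 1*25 + 20)/(-2) - 297 = 2*(-1/2)*(-4 - 25 + 20) - 297 = 2*(-1/2)*(-9) - 297 = 9 - 297 = -288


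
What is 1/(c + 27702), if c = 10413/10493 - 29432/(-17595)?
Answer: 184624335/5114955374881 ≈ 3.6095e-5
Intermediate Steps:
c = 492046711/184624335 (c = 10413*(1/10493) - 29432*(-1/17595) = 10413/10493 + 29432/17595 = 492046711/184624335 ≈ 2.6651)
1/(c + 27702) = 1/(492046711/184624335 + 27702) = 1/(5114955374881/184624335) = 184624335/5114955374881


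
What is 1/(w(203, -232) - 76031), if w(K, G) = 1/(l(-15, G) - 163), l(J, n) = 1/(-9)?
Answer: -1468/111613517 ≈ -1.3153e-5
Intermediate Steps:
l(J, n) = -⅑
w(K, G) = -9/1468 (w(K, G) = 1/(-⅑ - 163) = 1/(-1468/9) = -9/1468)
1/(w(203, -232) - 76031) = 1/(-9/1468 - 76031) = 1/(-111613517/1468) = -1468/111613517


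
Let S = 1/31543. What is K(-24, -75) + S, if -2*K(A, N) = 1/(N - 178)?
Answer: 32049/15960758 ≈ 0.0020080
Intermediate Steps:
K(A, N) = -1/(2*(-178 + N)) (K(A, N) = -1/(2*(N - 178)) = -1/(2*(-178 + N)))
S = 1/31543 ≈ 3.1703e-5
K(-24, -75) + S = -1/(-356 + 2*(-75)) + 1/31543 = -1/(-356 - 150) + 1/31543 = -1/(-506) + 1/31543 = -1*(-1/506) + 1/31543 = 1/506 + 1/31543 = 32049/15960758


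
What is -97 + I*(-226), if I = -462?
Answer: 104315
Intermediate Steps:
-97 + I*(-226) = -97 - 462*(-226) = -97 + 104412 = 104315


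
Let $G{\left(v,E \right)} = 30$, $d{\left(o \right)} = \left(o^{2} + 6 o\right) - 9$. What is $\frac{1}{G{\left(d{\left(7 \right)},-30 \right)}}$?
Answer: $\frac{1}{30} \approx 0.033333$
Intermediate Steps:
$d{\left(o \right)} = -9 + o^{2} + 6 o$
$\frac{1}{G{\left(d{\left(7 \right)},-30 \right)}} = \frac{1}{30}$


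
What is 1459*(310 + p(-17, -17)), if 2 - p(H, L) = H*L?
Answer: 33557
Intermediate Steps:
p(H, L) = 2 - H*L
1459*(310 + p(-17, -17)) = 1459*(310 + (2 - 1*(-17)*(-17))) = 1459*(310 + (2 - 289)) = 1459*(310 - 287) = 1459*23 = 33557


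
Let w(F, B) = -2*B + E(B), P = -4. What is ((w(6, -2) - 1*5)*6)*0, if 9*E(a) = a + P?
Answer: 0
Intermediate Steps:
E(a) = -4/9 + a/9 (E(a) = (a - 4)/9 = (-4 + a)/9 = -4/9 + a/9)
w(F, B) = -4/9 - 17*B/9 (w(F, B) = -2*B + (-4/9 + B/9) = -4/9 - 17*B/9)
((w(6, -2) - 1*5)*6)*0 = (((-4/9 - 17/9*(-2)) - 1*5)*6)*0 = (((-4/9 + 34/9) - 5)*6)*0 = ((10/3 - 5)*6)*0 = -5/3*6*0 = -10*0 = 0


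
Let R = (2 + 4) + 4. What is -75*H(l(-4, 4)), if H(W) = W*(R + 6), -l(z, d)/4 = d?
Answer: 19200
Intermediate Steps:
R = 10 (R = 6 + 4 = 10)
l(z, d) = -4*d
H(W) = 16*W (H(W) = W*(10 + 6) = W*16 = 16*W)
-75*H(l(-4, 4)) = -1200*(-4*4) = -1200*(-16) = -75*(-256) = 19200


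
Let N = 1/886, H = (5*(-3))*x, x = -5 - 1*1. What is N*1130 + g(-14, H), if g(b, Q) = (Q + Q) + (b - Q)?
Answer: 34233/443 ≈ 77.275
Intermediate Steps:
x = -6 (x = -5 - 1 = -6)
H = 90 (H = (5*(-3))*(-6) = -15*(-6) = 90)
g(b, Q) = Q + b (g(b, Q) = 2*Q + (b - Q) = Q + b)
N = 1/886 ≈ 0.0011287
N*1130 + g(-14, H) = (1/886)*1130 + (90 - 14) = 565/443 + 76 = 34233/443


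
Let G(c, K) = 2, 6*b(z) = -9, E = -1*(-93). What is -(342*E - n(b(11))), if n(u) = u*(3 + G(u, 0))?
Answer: -63627/2 ≈ -31814.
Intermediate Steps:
E = 93
b(z) = -3/2 (b(z) = (⅙)*(-9) = -3/2)
n(u) = 5*u (n(u) = u*(3 + 2) = u*5 = 5*u)
-(342*E - n(b(11))) = -(342*93 - 5*(-3)/2) = -(31806 - 1*(-15/2)) = -(31806 + 15/2) = -1*63627/2 = -63627/2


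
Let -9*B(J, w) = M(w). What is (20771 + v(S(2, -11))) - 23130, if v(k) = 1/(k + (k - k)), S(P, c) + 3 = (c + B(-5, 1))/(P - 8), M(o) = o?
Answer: -73156/31 ≈ -2359.9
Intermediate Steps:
B(J, w) = -w/9
S(P, c) = -3 + (-⅑ + c)/(-8 + P) (S(P, c) = -3 + (c - ⅑*1)/(P - 8) = -3 + (c - ⅑)/(-8 + P) = -3 + (-⅑ + c)/(-8 + P))
v(k) = 1/k (v(k) = 1/(k + 0) = 1/k)
(20771 + v(S(2, -11))) - 23130 = (20771 + 1/((215/9 - 11 - 3*2)/(-8 + 2))) - 23130 = (20771 + 1/((215/9 - 11 - 6)/(-6))) - 23130 = (20771 + 1/(-⅙*62/9)) - 23130 = (20771 + 1/(-31/27)) - 23130 = (20771 - 27/31) - 23130 = 643874/31 - 23130 = -73156/31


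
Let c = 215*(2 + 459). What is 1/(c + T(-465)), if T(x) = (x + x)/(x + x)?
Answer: 1/99116 ≈ 1.0089e-5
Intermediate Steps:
T(x) = 1 (T(x) = (2*x)/((2*x)) = (2*x)*(1/(2*x)) = 1)
c = 99115 (c = 215*461 = 99115)
1/(c + T(-465)) = 1/(99115 + 1) = 1/99116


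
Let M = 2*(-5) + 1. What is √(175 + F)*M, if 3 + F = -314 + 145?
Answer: -9*√3 ≈ -15.588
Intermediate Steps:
F = -172 (F = -3 + (-314 + 145) = -3 - 169 = -172)
M = -9 (M = -10 + 1 = -9)
√(175 + F)*M = √(175 - 172)*(-9) = √3*(-9) = -9*√3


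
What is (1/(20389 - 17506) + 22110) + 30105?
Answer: 150535846/2883 ≈ 52215.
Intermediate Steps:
(1/(20389 - 17506) + 22110) + 30105 = (1/2883 + 22110) + 30105 = 63743131/2883 + 30105 = 150535846/2883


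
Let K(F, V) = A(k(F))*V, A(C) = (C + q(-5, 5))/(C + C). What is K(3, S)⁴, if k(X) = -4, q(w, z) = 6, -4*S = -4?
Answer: 1/256 ≈ 0.0039063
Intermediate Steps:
S = 1 (S = -¼*(-4) = 1)
A(C) = (6 + C)/(2*C) (A(C) = (C + 6)/(C + C) = (6 + C)/((2*C)) = (6 + C)*(1/(2*C)) = (6 + C)/(2*C))
K(F, V) = -V/4 (K(F, V) = ((½)*(6 - 4)/(-4))*V = ((½)*(-¼)*2)*V = -V/4)
K(3, S)⁴ = (-¼*1)⁴ = (-¼)⁴ = 1/256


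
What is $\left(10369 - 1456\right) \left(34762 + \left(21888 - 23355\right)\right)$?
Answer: $296758335$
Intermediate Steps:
$\left(10369 - 1456\right) \left(34762 + \left(21888 - 23355\right)\right) = 8913 \left(34762 + \left(21888 - 23355\right)\right) = 8913 \left(34762 - 1467\right) = 8913 \cdot 33295 = 296758335$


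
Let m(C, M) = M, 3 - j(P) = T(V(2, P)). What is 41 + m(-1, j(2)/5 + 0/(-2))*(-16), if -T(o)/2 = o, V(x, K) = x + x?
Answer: 29/5 ≈ 5.8000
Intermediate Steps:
V(x, K) = 2*x
T(o) = -2*o
j(P) = 11 (j(P) = 3 - (-2)*2*2 = 3 - (-2)*4 = 3 - 1*(-8) = 3 + 8 = 11)
41 + m(-1, j(2)/5 + 0/(-2))*(-16) = 41 + (11/5 + 0/(-2))*(-16) = 41 + (11*(⅕) + 0*(-½))*(-16) = 41 + (11/5 + 0)*(-16) = 41 + (11/5)*(-16) = 41 - 176/5 = 29/5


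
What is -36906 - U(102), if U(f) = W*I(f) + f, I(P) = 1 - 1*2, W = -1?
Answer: -37009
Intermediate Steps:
I(P) = -1 (I(P) = 1 - 2 = -1)
U(f) = 1 + f (U(f) = -1*(-1) + f = 1 + f)
-36906 - U(102) = -36906 - (1 + 102) = -36906 - 1*103 = -36906 - 103 = -37009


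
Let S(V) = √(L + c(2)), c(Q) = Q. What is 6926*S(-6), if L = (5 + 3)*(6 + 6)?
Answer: 48482*√2 ≈ 68564.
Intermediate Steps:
L = 96 (L = 8*12 = 96)
S(V) = 7*√2 (S(V) = √(96 + 2) = √98 = 7*√2)
6926*S(-6) = 6926*(7*√2) = 48482*√2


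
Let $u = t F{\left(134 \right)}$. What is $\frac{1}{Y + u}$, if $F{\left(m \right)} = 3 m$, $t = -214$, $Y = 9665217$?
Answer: $\frac{1}{9579189} \approx 1.0439 \cdot 10^{-7}$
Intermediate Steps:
$u = -86028$ ($u = - 214 \cdot 3 \cdot 134 = \left(-214\right) 402 = -86028$)
$\frac{1}{Y + u} = \frac{1}{9665217 - 86028} = \frac{1}{9579189}$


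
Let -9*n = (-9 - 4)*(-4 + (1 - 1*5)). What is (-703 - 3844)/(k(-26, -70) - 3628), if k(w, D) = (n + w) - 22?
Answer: 40923/33188 ≈ 1.2331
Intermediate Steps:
n = -104/9 (n = -(-9 - 4)*(-4 + (1 - 1*5))/9 = -(-13)*(-4 + (1 - 5))/9 = -(-13)*(-4 - 4)/9 = -(-13)*(-8)/9 = -1/9*104 = -104/9 ≈ -11.556)
k(w, D) = -302/9 + w (k(w, D) = (-104/9 + w) - 22 = -302/9 + w)
(-703 - 3844)/(k(-26, -70) - 3628) = (-703 - 3844)/((-302/9 - 26) - 3628) = -4547/(-536/9 - 3628) = -4547/(-33188/9) = -4547*(-9/33188) = 40923/33188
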